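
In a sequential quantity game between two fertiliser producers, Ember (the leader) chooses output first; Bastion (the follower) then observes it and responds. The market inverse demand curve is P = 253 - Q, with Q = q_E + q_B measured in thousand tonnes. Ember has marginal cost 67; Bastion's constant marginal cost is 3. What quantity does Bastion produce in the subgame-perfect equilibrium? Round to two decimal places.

The follower Bastion best-responds to any q_E: π_B = (253 - Q)q_B - 3q_B.
Follower FOC: 250 - q_E - 2q_B = 0, so q_B(q_E) = (250 - q_E)/2.
The leader anticipates this reaction. Substituting into P = 253 - Q gives P = 128 - (1/2)q_E, so π_E = (128 - (1/2)q_E)q_E - 67q_E.
Leader FOC: 61 - q_E = 0, so q_E = 61.
Then q_B = (250 - 61)/2 = 189/2.

94.50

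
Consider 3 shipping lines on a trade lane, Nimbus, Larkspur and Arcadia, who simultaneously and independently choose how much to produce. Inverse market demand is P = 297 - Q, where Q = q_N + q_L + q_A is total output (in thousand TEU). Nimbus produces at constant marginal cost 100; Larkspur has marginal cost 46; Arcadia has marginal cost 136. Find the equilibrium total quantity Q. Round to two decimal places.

Nimbus's profit: π_N = (297 - Q)q_N - (100q_N). Setting ∂π_N/∂q_N = 0: 197 - 2q_N - (q_L + q_A) = 0.
Larkspur's profit: π_L = (297 - Q)q_L - (46q_L). Setting ∂π_L/∂q_L = 0: 251 - 2q_L - (q_N + q_A) = 0.
Arcadia's profit: π_A = (297 - Q)q_A - (136q_A). Setting ∂π_A/∂q_A = 0: 161 - 2q_A - (q_N + q_L) = 0.
Summing all 3 equations gives 609 − 4Q = 0, hence Q = 609/4.
Back-substituting: q_N = (197 − 609/4) = 179/4, q_L = (251 − 609/4) = 395/4, q_A = (161 − 609/4) = 35/4.
Total output Q = 179/4 + 395/4 + 35/4 = 609/4.

152.25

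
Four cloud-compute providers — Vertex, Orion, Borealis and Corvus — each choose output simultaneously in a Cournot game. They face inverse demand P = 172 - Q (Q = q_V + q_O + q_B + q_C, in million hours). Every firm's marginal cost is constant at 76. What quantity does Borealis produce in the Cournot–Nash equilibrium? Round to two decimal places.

19.20

A representative firm's profit is π_i = q_i(172 - Q) - 76q_i.
First-order condition (treating rivals' output as given): 96 - 2q_i - Σ_{j≠i} q_j = 0.
By symmetry each firm produces the same amount; substituting Σ_{j≠i} q_j = 3q_i yields q_i = 96/5.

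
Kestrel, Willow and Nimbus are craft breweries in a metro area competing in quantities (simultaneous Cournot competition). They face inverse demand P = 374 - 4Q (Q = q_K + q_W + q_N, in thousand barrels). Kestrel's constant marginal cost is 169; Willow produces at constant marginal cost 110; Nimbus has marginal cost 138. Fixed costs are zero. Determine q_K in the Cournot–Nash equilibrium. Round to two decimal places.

Kestrel's profit: π_K = (374 - 4Q)q_K - (169q_K). Setting ∂π_K/∂q_K = 0: 205 - 8q_K - 4(q_W + q_N) = 0.
Willow's first-order condition: 264 - 8q_W - 4(q_K + q_N) = 0.
Nimbus's first-order condition: 236 - 8q_N - 4(q_K + q_W) = 0.
Adding the 3 conditions: 705 − 8Q − 8Q = 0, i.e. Q = 705/16.
Back-substituting: q_K = (205 − 705/4)/4 = 115/16, q_W = (264 − 705/4)/4 = 351/16, q_N = (236 − 705/4)/4 = 239/16.

7.19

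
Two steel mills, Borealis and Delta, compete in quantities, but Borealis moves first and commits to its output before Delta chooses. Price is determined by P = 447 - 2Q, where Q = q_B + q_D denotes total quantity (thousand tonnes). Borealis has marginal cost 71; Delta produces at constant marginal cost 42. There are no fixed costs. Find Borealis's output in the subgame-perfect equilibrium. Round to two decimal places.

86.75

Solve by backward induction. Given q_B, the follower Delta maximises π_D = (447 - 2q_B - 2q_D)q_D - 42q_D.
Follower FOC: 405 - 2q_B - 4q_D = 0, so q_D(q_B) = (405 - 2q_B)/4.
The leader anticipates this reaction. Substituting into P = 447 - 2Q gives P = 489/2 - q_B, so π_B = (489/2 - q_B)q_B - 71q_B.
Maximising: ∂π_B/∂q_B = 347/2 - 2q_B = 0, giving q_B = 347/4.
Then q_D = (405 - 2·(347/4))/4 = 463/8.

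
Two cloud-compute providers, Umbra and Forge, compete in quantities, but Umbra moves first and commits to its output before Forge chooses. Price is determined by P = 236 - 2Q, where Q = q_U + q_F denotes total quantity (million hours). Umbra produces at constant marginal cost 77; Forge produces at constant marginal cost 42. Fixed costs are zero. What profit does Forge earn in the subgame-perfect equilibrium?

2178

Solve by backward induction. Given q_U, the follower Forge maximises π_F = (236 - 2q_U - 2q_F)q_F - 42q_F.
∂π_F/∂q_F = 194 - 2q_U - 4q_F = 0 gives the reaction function q_F = (194 - 2q_U)/4.
The leader anticipates this reaction. Substituting into P = 236 - 2Q gives P = 139 - q_U, so π_U = (139 - q_U)q_U - 77q_U.
Leader FOC: 62 - 2q_U = 0, so q_U = 31.
Then q_F = (194 - 2·31)/4 = 33.
Price P = 236 - 2·64 = 108.
Forge's profit: (108 - 42)·33 = 2178.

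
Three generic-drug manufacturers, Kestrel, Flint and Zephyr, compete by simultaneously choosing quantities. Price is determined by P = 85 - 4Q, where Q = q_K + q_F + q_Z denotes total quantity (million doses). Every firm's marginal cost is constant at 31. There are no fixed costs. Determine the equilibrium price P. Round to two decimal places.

44.50

Each firm earns π_i = (85 - 4Q)q_i - 31q_i.
First-order condition (treating rivals' output as given): 54 - 8q_i - 4·Σ_{j≠i} q_j = 0.
With identical firms every q_j equals q_i, so Σ_{j≠i} q_j = 2q_i and 54 = 16q_i, giving q_i = 27/8.
Total output Q = 81/8, so price P = 85 - 4·(81/8) = 89/2.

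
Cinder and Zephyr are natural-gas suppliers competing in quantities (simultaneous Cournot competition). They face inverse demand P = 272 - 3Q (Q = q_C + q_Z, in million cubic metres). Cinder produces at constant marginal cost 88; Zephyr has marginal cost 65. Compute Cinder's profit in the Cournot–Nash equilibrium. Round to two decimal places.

960.04

Cinder's profit: π_C = (272 - 3Q)q_C - (88q_C). Setting ∂π_C/∂q_C = 0: 184 - 6q_C - 3(q_Z) = 0.
Zephyr's first-order condition: 207 - 6q_Z - 3(q_C) = 0.
So q_C = (184 - 3q_Z)/6 and q_Z = (207 - 3q_C)/6.
Substituting one into the other gives q_C = 161/9 and q_Z = 230/9.
Price P = 272 - 3·(391/9) = 425/3.
Cinder's profit: (425/3 - 88)·(161/9) = 960.0370.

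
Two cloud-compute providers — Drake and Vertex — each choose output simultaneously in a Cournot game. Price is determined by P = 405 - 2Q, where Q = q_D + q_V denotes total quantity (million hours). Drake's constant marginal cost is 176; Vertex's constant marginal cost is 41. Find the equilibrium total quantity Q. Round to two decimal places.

Drake's profit: π_D = (405 - 2Q)q_D - (176q_D). Setting ∂π_D/∂q_D = 0: 229 - 4q_D - 2(q_V) = 0.
Vertex's profit: π_V = (405 - 2Q)q_V - (41q_V). Setting ∂π_V/∂q_V = 0: 364 - 4q_V - 2(q_D) = 0.
Rearranging gives the reaction functions q_D = (229 - 2q_V)/4 and q_V = (364 - 2q_D)/4.
Substituting one into the other gives q_D = 47/3 and q_V = 499/6.
Total output Q = 47/3 + 499/6 = 593/6.

98.83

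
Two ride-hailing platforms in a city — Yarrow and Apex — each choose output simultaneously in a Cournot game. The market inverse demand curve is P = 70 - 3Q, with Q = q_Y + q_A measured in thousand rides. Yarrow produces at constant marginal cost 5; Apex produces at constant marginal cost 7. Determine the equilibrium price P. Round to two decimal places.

27.33

Yarrow's profit: π_Y = (70 - 3Q)q_Y - (5q_Y). Setting ∂π_Y/∂q_Y = 0: 65 - 6q_Y - 3(q_A) = 0.
Apex's profit: π_A = (70 - 3Q)q_A - (7q_A). Setting ∂π_A/∂q_A = 0: 63 - 6q_A - 3(q_Y) = 0.
Rearranging gives the reaction functions q_Y = (65 - 3q_A)/6 and q_A = (63 - 3q_Y)/6.
Substituting one into the other gives q_Y = 67/9 and q_A = 61/9.
Total output Q = 128/9, so price P = 70 - 3·(128/9) = 82/3.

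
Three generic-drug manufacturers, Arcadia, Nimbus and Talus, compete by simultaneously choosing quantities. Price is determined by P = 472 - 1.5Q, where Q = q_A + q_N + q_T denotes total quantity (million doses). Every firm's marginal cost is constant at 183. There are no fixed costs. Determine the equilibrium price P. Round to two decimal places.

Each firm earns π_i = (472 - 1.5Q)q_i - 183q_i.
Setting ∂π_i/∂q_i = 0 with rivals' quantities fixed: 289 - 3q_i - (3/2)·Σ_{j≠i} q_j = 0.
By symmetry each firm produces the same amount; substituting Σ_{j≠i} q_j = 2q_i yields q_i = 289/6.
Total output Q = 289/2, so price P = 472 - (3/2)·(289/2) = 1021/4.

255.25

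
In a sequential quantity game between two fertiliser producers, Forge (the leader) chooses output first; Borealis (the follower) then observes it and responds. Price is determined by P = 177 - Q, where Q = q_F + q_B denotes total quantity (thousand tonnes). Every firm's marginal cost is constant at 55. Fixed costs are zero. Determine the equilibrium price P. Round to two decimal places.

The follower Borealis best-responds to any q_F: π_B = (177 - Q)q_B - 55q_B.
∂π_B/∂q_B = 122 - q_F - 2q_B = 0 gives the reaction function q_B = (122 - q_F)/2.
Forge substitutes q_B(q_F) into its own profit: π_F = q_F(177 - q_F - (122 - q_F)/2) - 55q_F = (116 - (1/2)q_F)q_F - 55q_F.
Leader FOC: 61 - q_F = 0, so q_F = 61.
Then q_B = (122 - 61)/2 = 61/2.
Total output Q = 183/2, so price P = 177 - 183/2 = 171/2.

85.50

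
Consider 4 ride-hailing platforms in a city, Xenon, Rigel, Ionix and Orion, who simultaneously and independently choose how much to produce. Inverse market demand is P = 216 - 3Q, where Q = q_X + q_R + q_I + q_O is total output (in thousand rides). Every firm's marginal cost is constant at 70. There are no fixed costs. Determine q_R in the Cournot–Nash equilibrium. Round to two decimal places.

Each firm earns π_i = (216 - 3Q)q_i - 70q_i.
Setting ∂π_i/∂q_i = 0 with rivals' quantities fixed: 146 - 6q_i - 3·Σ_{j≠i} q_j = 0.
With identical firms every q_j equals q_i, so Σ_{j≠i} q_j = 3q_i and 146 = 15q_i, giving q_i = 146/15.

9.73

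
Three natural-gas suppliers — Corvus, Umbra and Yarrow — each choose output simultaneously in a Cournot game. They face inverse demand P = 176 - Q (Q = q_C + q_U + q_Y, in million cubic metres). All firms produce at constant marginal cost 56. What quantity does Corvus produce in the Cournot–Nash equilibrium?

30

A representative firm's profit is π_i = q_i(176 - Q) - 56q_i.
Setting ∂π_i/∂q_i = 0 with rivals' quantities fixed: 120 - 2q_i - Σ_{j≠i} q_j = 0.
With identical firms every q_j equals q_i, so Σ_{j≠i} q_j = 2q_i and 120 = 4q_i, giving q_i = 30.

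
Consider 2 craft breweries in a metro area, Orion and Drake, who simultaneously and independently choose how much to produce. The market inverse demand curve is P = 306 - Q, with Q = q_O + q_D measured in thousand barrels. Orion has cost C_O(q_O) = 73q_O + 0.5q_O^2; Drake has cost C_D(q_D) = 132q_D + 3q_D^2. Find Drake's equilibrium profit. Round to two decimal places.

631.54

Orion's profit: π_O = (306 - Q)q_O - (73q_O + (1/2)q_O²). Setting ∂π_O/∂q_O = 0: 233 - 3q_O - (q_D) = 0.
Drake's profit: π_D = (306 - Q)q_D - (132q_D + 3q_D²). Setting ∂π_D/∂q_D = 0: 174 - 8q_D - (q_O) = 0.
So q_O = (233 - q_D)/3 and q_D = (174 - q_O)/8.
Solving the pair: q_O = 1690/23, q_D = 289/23.
Price P = 306 - 1979/23 = 219.9565.
Drake's profit: 219.9565·(289/23) - 132·(289/23) - 3(289/23)² = 631.5388.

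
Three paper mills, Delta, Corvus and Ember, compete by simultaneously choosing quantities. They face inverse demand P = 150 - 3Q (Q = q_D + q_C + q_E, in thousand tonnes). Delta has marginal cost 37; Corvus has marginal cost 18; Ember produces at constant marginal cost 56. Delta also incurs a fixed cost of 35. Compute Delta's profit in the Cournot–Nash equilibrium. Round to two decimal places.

231.02

Delta's profit: π_D = (150 - 3Q)q_D - (37q_D). Setting ∂π_D/∂q_D = 0: 113 - 6q_D - 3(q_C + q_E) = 0.
Corvus's first-order condition: 132 - 6q_C - 3(q_D + q_E) = 0.
Ember's first-order condition: 94 - 6q_E - 3(q_D + q_C) = 0.
Summing all 3 equations gives 339 − 12Q = 0, hence Q = 113/4.
Back-substituting: q_D = (113 − 339/4)/3 = 113/12, q_C = (132 − 339/4)/3 = 63/4, q_E = (94 − 339/4)/3 = 37/12.
Price P = 150 - 3·(113/4) = 261/4.
Delta's profit: (261/4 - 37)·(113/12) - 35 = 231.0208.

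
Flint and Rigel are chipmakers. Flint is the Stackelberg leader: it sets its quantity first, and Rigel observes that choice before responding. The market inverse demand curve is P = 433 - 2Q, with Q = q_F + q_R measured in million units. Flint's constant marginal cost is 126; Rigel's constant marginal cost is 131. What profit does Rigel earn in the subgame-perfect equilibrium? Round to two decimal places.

The follower Rigel best-responds to any q_F: π_R = (433 - 2Q)q_R - 131q_R.
Follower FOC: 302 - 2q_F - 4q_R = 0, so q_R(q_F) = (302 - 2q_F)/4.
Flint substitutes q_R(q_F) into its own profit: π_F = q_F(433 - 2q_F - (302 - 2q_F)/2) - 126q_F = (282 - q_F)q_F - 126q_F.
The leader's first-order condition 156 - 2q_F = 0 yields q_F = 78.
Then q_R = (302 - 2·78)/4 = 73/2.
Price P = 433 - 2·(229/2) = 204.
Rigel's profit: (204 - 131)·(73/2) = 2664.5000.

2664.50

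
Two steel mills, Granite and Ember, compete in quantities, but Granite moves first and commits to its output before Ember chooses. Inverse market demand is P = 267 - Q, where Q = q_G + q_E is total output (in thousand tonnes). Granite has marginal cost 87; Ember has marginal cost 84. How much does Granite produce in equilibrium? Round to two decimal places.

The follower Ember best-responds to any q_G: π_E = (267 - Q)q_E - 84q_E.
Follower FOC: 183 - q_G - 2q_E = 0, so q_E(q_G) = (183 - q_G)/2.
The leader anticipates this reaction. Substituting into P = 267 - Q gives P = 351/2 - (1/2)q_G, so π_G = (351/2 - (1/2)q_G)q_G - 87q_G.
The leader's first-order condition 177/2 - q_G = 0 yields q_G = 177/2.
Then q_E = (183 - 177/2)/2 = 189/4.

88.50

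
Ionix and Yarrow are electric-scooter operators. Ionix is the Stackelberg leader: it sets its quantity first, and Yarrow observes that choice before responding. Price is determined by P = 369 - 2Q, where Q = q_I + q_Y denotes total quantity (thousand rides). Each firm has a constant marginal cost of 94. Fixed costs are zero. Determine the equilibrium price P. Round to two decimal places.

162.75

The follower Yarrow best-responds to any q_I: π_Y = (369 - 2Q)q_Y - 94q_Y.
Follower FOC: 275 - 2q_I - 4q_Y = 0, so q_Y(q_I) = (275 - 2q_I)/4.
Ionix substitutes q_Y(q_I) into its own profit: π_I = q_I(369 - 2q_I - (275 - 2q_I)/2) - 94q_I = (463/2 - q_I)q_I - 94q_I.
Leader FOC: 275/2 - 2q_I = 0, so q_I = 275/4.
Then q_Y = (275 - 2·(275/4))/4 = 275/8.
Total output Q = 825/8, so price P = 369 - 2·(825/8) = 651/4.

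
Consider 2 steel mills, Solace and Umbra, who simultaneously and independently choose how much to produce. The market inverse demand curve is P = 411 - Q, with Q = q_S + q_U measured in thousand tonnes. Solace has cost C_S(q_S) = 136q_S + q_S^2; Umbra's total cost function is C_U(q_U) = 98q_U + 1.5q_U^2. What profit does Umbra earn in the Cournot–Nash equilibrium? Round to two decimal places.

6610.31

Solace's profit: π_S = (411 - Q)q_S - (136q_S + q_S²). Setting ∂π_S/∂q_S = 0: 275 - 4q_S - (q_U) = 0.
Umbra's profit: π_U = (411 - Q)q_U - (98q_U + (3/2)q_U²). Setting ∂π_U/∂q_U = 0: 313 - 5q_U - (q_S) = 0.
Best responses: q_S = (275 - q_U)/4, q_U = (313 - q_S)/5.
Solving the pair: q_S = 1062/19, q_U = 977/19.
Price P = 411 - 107.3158 = 303.6842.
Umbra's profit: 303.6842·(977/19) - 98·(977/19) - (3/2)(977/19)² = 6610.3116.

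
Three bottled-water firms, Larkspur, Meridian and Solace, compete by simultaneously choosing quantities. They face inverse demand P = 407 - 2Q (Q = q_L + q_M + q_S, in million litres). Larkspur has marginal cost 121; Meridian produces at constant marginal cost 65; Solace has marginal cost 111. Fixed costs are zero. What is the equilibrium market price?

Larkspur's profit: π_L = (407 - 2Q)q_L - (121q_L). Setting ∂π_L/∂q_L = 0: 286 - 4q_L - 2(q_M + q_S) = 0.
Meridian's profit: π_M = (407 - 2Q)q_M - (65q_M). Setting ∂π_M/∂q_M = 0: 342 - 4q_M - 2(q_L + q_S) = 0.
Solace's profit: π_S = (407 - 2Q)q_S - (111q_S). Setting ∂π_S/∂q_S = 0: 296 - 4q_S - 2(q_L + q_M) = 0.
Summing all 3 equations gives 924 − 8Q = 0, hence Q = 231/2.
Back-substituting: q_L = (286 − 231)/2 = 55/2, q_M = (342 − 231)/2 = 111/2, q_S = (296 − 231)/2 = 65/2.
Total output Q = 231/2, so price P = 407 - 2·(231/2) = 176.

176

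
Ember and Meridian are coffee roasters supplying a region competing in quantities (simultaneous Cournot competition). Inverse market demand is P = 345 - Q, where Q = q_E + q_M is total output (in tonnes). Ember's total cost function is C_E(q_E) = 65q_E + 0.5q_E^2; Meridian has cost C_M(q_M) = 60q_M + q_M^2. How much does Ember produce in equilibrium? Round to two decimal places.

75.91

Ember's profit: π_E = (345 - Q)q_E - (65q_E + (1/2)q_E²). Setting ∂π_E/∂q_E = 0: 280 - 3q_E - (q_M) = 0.
Meridian's first-order condition: 285 - 4q_M - (q_E) = 0.
So q_E = (280 - q_M)/3 and q_M = (285 - q_E)/4.
Substituting one into the other gives q_E = 835/11 and q_M = 575/11.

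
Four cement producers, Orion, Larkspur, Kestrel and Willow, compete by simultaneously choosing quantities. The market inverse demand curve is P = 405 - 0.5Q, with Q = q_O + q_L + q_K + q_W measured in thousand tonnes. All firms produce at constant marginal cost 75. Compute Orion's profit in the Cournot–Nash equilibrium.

8712

A representative firm's profit is π_i = q_i(405 - 0.5Q) - 75q_i.
Setting ∂π_i/∂q_i = 0 with rivals' quantities fixed: 330 - q_i - (1/2)·Σ_{j≠i} q_j = 0.
By symmetry each firm produces the same amount; substituting Σ_{j≠i} q_j = 3q_i yields q_i = 330/(5/2) = 132.
Price P = 405 - (1/2)·528 = 141.
Orion's profit: (141 - 75)·132 = 8712.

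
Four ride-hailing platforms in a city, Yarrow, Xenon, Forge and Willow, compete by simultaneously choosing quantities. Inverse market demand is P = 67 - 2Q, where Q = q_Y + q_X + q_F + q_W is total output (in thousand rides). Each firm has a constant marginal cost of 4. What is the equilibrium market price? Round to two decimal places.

16.60

Each firm earns π_i = (67 - 2Q)q_i - 4q_i.
Setting ∂π_i/∂q_i = 0 with rivals' quantities fixed: 63 - 4q_i - 2·Σ_{j≠i} q_j = 0.
With identical firms every q_j equals q_i, so Σ_{j≠i} q_j = 3q_i and 63 = 10q_i, giving q_i = 63/10.
Total output Q = 126/5, so price P = 67 - 2·(126/5) = 83/5.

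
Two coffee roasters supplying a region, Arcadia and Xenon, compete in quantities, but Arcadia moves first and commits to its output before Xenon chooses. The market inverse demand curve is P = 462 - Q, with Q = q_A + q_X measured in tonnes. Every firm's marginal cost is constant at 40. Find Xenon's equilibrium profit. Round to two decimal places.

The follower Xenon best-responds to any q_A: π_X = (462 - Q)q_X - 40q_X.
Setting the follower's marginal profit to zero, 422 - q_A - 2q_X = 0, i.e. q_X = (422 - q_A)/2.
Arcadia substitutes q_X(q_A) into its own profit: π_A = q_A(462 - q_A - (422 - q_A)/2) - 40q_A = (251 - (1/2)q_A)q_A - 40q_A.
Maximising: ∂π_A/∂q_A = 211 - q_A = 0, giving q_A = 211.
Then q_X = (422 - 211)/2 = 211/2.
Price P = 462 - 633/2 = 291/2.
Xenon's profit: (291/2 - 40)·(211/2) = 11130.2500.

11130.25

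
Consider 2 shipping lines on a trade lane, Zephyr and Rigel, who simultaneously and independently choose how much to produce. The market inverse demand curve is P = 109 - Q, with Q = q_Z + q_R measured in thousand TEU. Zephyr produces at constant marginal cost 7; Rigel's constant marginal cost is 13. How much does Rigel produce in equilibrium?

30

Zephyr's profit: π_Z = (109 - Q)q_Z - (7q_Z). Setting ∂π_Z/∂q_Z = 0: 102 - 2q_Z - (q_R) = 0.
Rigel's profit: π_R = (109 - Q)q_R - (13q_R). Setting ∂π_R/∂q_R = 0: 96 - 2q_R - (q_Z) = 0.
Best responses: q_Z = (102 - q_R)/2, q_R = (96 - q_Z)/2.
Solving the pair: q_Z = 36, q_R = 30.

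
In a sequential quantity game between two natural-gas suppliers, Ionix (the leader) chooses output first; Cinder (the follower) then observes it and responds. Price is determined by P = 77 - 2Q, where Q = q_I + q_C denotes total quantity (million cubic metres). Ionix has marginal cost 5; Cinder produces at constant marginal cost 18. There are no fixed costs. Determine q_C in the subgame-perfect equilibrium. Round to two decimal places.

4.13

The follower Cinder best-responds to any q_I: π_C = (77 - 2Q)q_C - 18q_C.
Setting the follower's marginal profit to zero, 59 - 2q_I - 4q_C = 0, i.e. q_C = (59 - 2q_I)/4.
Ionix substitutes q_C(q_I) into its own profit: π_I = q_I(77 - 2q_I - (59 - 2q_I)/2) - 5q_I = (95/2 - q_I)q_I - 5q_I.
Maximising: ∂π_I/∂q_I = 85/2 - 2q_I = 0, giving q_I = 85/4.
Then q_C = (59 - 2·(85/4))/4 = 33/8.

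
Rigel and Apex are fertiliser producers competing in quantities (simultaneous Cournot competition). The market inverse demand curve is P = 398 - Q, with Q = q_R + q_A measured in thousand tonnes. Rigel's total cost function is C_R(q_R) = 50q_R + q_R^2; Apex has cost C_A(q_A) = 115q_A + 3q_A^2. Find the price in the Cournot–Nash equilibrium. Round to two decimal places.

Rigel's profit: π_R = (398 - Q)q_R - (50q_R + q_R²). Setting ∂π_R/∂q_R = 0: 348 - 4q_R - (q_A) = 0.
Apex's first-order condition: 283 - 8q_A - (q_R) = 0.
Rearranging gives the reaction functions q_R = (348 - q_A)/4 and q_A = (283 - q_R)/8.
Substituting one into the other gives q_R = 80.6774 and q_A = 784/31.
Total output Q = 105.9677, so price P = 398 - 105.9677 = 292.0323.

292.03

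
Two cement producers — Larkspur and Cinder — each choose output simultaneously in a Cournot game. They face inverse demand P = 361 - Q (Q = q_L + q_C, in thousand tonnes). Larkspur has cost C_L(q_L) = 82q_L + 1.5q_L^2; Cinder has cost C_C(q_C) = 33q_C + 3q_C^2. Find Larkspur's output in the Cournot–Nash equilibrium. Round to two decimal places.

48.82

Larkspur's profit: π_L = (361 - Q)q_L - (82q_L + (3/2)q_L²). Setting ∂π_L/∂q_L = 0: 279 - 5q_L - (q_C) = 0.
Cinder's profit: π_C = (361 - Q)q_C - (33q_C + 3q_C²). Setting ∂π_C/∂q_C = 0: 328 - 8q_C - (q_L) = 0.
Rearranging gives the reaction functions q_L = (279 - q_C)/5 and q_C = (328 - q_L)/8.
Substituting one into the other gives q_L = 1904/39 and q_C = 1361/39.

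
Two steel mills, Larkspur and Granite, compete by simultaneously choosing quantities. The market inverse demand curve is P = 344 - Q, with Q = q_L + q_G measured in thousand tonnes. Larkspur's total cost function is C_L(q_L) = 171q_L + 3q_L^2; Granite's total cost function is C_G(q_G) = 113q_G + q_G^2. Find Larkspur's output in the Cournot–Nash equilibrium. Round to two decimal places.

Larkspur's profit: π_L = (344 - Q)q_L - (171q_L + 3q_L²). Setting ∂π_L/∂q_L = 0: 173 - 8q_L - (q_G) = 0.
Granite's profit: π_G = (344 - Q)q_G - (113q_G + q_G²). Setting ∂π_G/∂q_G = 0: 231 - 4q_G - (q_L) = 0.
Rearranging gives the reaction functions q_L = (173 - q_G)/8 and q_G = (231 - q_L)/4.
Solving the pair: q_L = 461/31, q_G = 1675/31.

14.87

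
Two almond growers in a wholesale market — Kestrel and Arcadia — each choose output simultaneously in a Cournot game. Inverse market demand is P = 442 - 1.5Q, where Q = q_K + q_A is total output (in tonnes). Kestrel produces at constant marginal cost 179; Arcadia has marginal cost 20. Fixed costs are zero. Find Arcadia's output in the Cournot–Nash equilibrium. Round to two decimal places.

Kestrel's profit: π_K = (442 - 1.5Q)q_K - (179q_K). Setting ∂π_K/∂q_K = 0: 263 - 3q_K - (3/2)(q_A) = 0.
Arcadia's first-order condition: 422 - 3q_A - (3/2)(q_K) = 0.
Best responses: q_K = (263 - (3/2)q_A)/3, q_A = (422 - (3/2)q_K)/3.
Solving the pair: q_K = 208/9, q_A = 1162/9.

129.11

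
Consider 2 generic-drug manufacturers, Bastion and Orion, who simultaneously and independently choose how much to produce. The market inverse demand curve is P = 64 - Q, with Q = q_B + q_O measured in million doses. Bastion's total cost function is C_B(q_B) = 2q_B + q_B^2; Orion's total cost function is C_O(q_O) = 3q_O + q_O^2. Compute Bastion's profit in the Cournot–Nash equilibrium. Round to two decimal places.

310.84

Bastion's profit: π_B = (64 - Q)q_B - (2q_B + q_B²). Setting ∂π_B/∂q_B = 0: 62 - 4q_B - (q_O) = 0.
Orion's profit: π_O = (64 - Q)q_O - (3q_O + q_O²). Setting ∂π_O/∂q_O = 0: 61 - 4q_O - (q_B) = 0.
Best responses: q_B = (62 - q_O)/4, q_O = (61 - q_B)/4.
Substituting one into the other gives q_B = 187/15 and q_O = 182/15.
Price P = 64 - 123/5 = 197/5.
Bastion's profit: (197/5)·(187/15) - 2·(187/15) - (187/15)² = 310.8356.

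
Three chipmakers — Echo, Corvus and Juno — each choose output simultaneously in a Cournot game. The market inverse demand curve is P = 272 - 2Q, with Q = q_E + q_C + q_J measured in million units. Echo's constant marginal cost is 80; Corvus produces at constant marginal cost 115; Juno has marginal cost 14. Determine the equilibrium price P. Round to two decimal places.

Echo's profit: π_E = (272 - 2Q)q_E - (80q_E). Setting ∂π_E/∂q_E = 0: 192 - 4q_E - 2(q_C + q_J) = 0.
Corvus's profit: π_C = (272 - 2Q)q_C - (115q_C). Setting ∂π_C/∂q_C = 0: 157 - 4q_C - 2(q_E + q_J) = 0.
Juno's first-order condition: 258 - 4q_J - 2(q_E + q_C) = 0.
Summing all 3 equations gives 607 − 8Q = 0, hence Q = 607/8.
Back-substituting: q_E = (192 − 607/4)/2 = 161/8, q_C = (157 − 607/4)/2 = 21/8, q_J = (258 − 607/4)/2 = 425/8.
Total output Q = 607/8, so price P = 272 - 2·(607/8) = 481/4.

120.25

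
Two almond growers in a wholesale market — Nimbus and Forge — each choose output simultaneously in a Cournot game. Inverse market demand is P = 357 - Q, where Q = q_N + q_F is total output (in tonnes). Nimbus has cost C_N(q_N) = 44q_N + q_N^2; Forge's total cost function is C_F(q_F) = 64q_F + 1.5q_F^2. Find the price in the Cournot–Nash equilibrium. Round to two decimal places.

Nimbus's profit: π_N = (357 - Q)q_N - (44q_N + q_N²). Setting ∂π_N/∂q_N = 0: 313 - 4q_N - (q_F) = 0.
Forge's first-order condition: 293 - 5q_F - (q_N) = 0.
So q_N = (313 - q_F)/4 and q_F = (293 - q_N)/5.
Substituting one into the other gives q_N = 1272/19 and q_F = 859/19.
Total output Q = 112.1579, so price P = 357 - 112.1579 = 244.8421.

244.84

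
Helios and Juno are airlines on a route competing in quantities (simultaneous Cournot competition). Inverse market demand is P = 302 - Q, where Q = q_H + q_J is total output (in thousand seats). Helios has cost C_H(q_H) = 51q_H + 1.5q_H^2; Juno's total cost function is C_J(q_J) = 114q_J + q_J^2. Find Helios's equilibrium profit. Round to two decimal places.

Helios's profit: π_H = (302 - Q)q_H - (51q_H + (3/2)q_H²). Setting ∂π_H/∂q_H = 0: 251 - 5q_H - (q_J) = 0.
Juno's profit: π_J = (302 - Q)q_J - (114q_J + q_J²). Setting ∂π_J/∂q_J = 0: 188 - 4q_J - (q_H) = 0.
Best responses: q_H = (251 - q_J)/5, q_J = (188 - q_H)/4.
Substituting one into the other gives q_H = 816/19 and q_J = 689/19.
Price P = 302 - 1505/19 = 222.7895.
Helios's profit: 222.7895·(816/19) - 51·(816/19) - (3/2)(816/19)² = 4611.1911.

4611.19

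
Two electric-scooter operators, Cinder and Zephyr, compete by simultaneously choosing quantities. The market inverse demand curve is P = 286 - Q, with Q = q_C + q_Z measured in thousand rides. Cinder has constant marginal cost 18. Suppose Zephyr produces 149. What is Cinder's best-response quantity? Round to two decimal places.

59.50

With the rival's output fixed at 149, Cinder's profit is π_C = (286 - 149 - q_C)q_C - (18q_C) = (137 - q_C)q_C - (18q_C).
∂π_C/∂q_C = 119 - 2q_C = 0, so q_C = 119/2.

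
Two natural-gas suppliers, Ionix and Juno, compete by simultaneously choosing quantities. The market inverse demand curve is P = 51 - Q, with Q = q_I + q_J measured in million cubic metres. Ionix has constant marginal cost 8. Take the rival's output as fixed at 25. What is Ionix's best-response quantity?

With the rival's output fixed at 25, Ionix's profit is π_I = (51 - 25 - q_I)q_I - (8q_I) = (26 - q_I)q_I - (8q_I).
∂π_I/∂q_I = 18 - 2q_I = 0, so q_I = 9.

9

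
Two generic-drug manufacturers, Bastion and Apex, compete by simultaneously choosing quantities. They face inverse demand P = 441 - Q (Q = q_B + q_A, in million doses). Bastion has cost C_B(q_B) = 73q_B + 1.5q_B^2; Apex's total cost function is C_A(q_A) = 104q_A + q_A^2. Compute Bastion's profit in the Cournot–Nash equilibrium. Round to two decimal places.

8921.23

Bastion's profit: π_B = (441 - Q)q_B - (73q_B + (3/2)q_B²). Setting ∂π_B/∂q_B = 0: 368 - 5q_B - (q_A) = 0.
Apex's profit: π_A = (441 - Q)q_A - (104q_A + q_A²). Setting ∂π_A/∂q_A = 0: 337 - 4q_A - (q_B) = 0.
So q_B = (368 - q_A)/5 and q_A = (337 - q_B)/4.
Solving the pair: q_B = 1135/19, q_A = 1317/19.
Price P = 441 - 129.0526 = 311.9474.
Bastion's profit: 311.9474·(1135/19) - 73·(1135/19) - (3/2)(1135/19)² = 8921.2258.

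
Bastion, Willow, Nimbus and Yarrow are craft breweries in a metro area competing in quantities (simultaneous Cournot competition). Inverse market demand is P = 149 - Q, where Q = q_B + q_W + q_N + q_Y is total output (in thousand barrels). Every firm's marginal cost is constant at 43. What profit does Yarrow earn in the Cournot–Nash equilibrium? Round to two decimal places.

A representative firm's profit is π_i = q_i(149 - Q) - 43q_i.
First-order condition (treating rivals' output as given): 106 - 2q_i - Σ_{j≠i} q_j = 0.
By symmetry each firm produces the same amount; substituting Σ_{j≠i} q_j = 3q_i yields q_i = 106/5.
Price P = 149 - 424/5 = 321/5.
Yarrow's profit: (321/5 - 43)·(106/5) = 449.4400.

449.44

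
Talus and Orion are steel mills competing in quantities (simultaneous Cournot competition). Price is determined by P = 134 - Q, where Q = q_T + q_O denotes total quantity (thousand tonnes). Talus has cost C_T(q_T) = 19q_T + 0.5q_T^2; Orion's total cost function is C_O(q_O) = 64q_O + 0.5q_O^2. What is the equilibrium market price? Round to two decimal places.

87.75

Talus's profit: π_T = (134 - Q)q_T - (19q_T + (1/2)q_T²). Setting ∂π_T/∂q_T = 0: 115 - 3q_T - (q_O) = 0.
Orion's profit: π_O = (134 - Q)q_O - (64q_O + (1/2)q_O²). Setting ∂π_O/∂q_O = 0: 70 - 3q_O - (q_T) = 0.
Rearranging gives the reaction functions q_T = (115 - q_O)/3 and q_O = (70 - q_T)/3.
Substituting one into the other gives q_T = 275/8 and q_O = 95/8.
Total output Q = 185/4, so price P = 134 - 185/4 = 351/4.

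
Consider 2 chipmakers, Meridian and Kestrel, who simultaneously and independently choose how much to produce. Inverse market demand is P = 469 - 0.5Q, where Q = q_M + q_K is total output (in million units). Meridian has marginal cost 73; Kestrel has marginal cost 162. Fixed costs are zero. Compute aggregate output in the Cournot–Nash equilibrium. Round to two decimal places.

468.67

Meridian's profit: π_M = (469 - 0.5Q)q_M - (73q_M). Setting ∂π_M/∂q_M = 0: 396 - q_M - (1/2)(q_K) = 0.
Kestrel's profit: π_K = (469 - 0.5Q)q_K - (162q_K). Setting ∂π_K/∂q_K = 0: 307 - q_K - (1/2)(q_M) = 0.
Best responses: q_M = (396 - (1/2)q_K), q_K = (307 - (1/2)q_M).
Substituting one into the other gives q_M = 970/3 and q_K = 436/3.
Total output Q = 970/3 + 436/3 = 1406/3.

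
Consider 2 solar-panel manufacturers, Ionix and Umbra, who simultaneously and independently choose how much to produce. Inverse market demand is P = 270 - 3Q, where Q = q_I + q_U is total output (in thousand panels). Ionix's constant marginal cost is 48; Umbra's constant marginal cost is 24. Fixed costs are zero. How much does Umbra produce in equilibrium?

30

Ionix's profit: π_I = (270 - 3Q)q_I - (48q_I). Setting ∂π_I/∂q_I = 0: 222 - 6q_I - 3(q_U) = 0.
Umbra's first-order condition: 246 - 6q_U - 3(q_I) = 0.
Rearranging gives the reaction functions q_I = (222 - 3q_U)/6 and q_U = (246 - 3q_I)/6.
Substituting one into the other gives q_I = 22 and q_U = 30.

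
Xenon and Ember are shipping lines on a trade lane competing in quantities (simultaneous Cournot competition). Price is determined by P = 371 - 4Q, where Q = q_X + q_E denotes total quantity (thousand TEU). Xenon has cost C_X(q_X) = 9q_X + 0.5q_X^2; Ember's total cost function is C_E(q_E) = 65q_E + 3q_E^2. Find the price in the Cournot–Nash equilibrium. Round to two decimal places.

183.73

Xenon's profit: π_X = (371 - 4Q)q_X - (9q_X + (1/2)q_X²). Setting ∂π_X/∂q_X = 0: 362 - 9q_X - 4(q_E) = 0.
Ember's first-order condition: 306 - 14q_E - 4(q_X) = 0.
So q_X = (362 - 4q_E)/9 and q_E = (306 - 4q_X)/14.
Solving the pair: q_X = 1922/55, q_E = 653/55.
Total output Q = 515/11, so price P = 371 - 4·(515/11) = 183.7273.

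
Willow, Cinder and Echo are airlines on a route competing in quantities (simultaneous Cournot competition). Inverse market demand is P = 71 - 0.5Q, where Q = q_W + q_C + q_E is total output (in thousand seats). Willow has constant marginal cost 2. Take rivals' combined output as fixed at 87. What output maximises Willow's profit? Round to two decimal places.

25.50

With rivals' combined output fixed at 87, Willow's profit is π_W = (71 - (1/2)·87 - (1/2)q_W)q_W - (2q_W) = (55/2 - (1/2)q_W)q_W - (2q_W).
∂π_W/∂q_W = 51/2 - q_W = 0, so q_W = 51/2.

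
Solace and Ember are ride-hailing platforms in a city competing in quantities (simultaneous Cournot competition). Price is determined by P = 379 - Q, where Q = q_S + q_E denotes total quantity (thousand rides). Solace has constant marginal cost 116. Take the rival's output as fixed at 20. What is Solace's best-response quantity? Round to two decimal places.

With the rival's output fixed at 20, Solace's profit is π_S = (379 - 20 - q_S)q_S - (116q_S) = (359 - q_S)q_S - (116q_S).
∂π_S/∂q_S = 243 - 2q_S = 0, so q_S = 243/2.

121.50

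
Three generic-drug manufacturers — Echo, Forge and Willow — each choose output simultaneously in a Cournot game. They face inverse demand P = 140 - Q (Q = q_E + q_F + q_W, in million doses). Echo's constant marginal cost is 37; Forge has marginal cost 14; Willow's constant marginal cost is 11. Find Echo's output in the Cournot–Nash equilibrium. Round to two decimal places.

13.50

Echo's profit: π_E = (140 - Q)q_E - (37q_E). Setting ∂π_E/∂q_E = 0: 103 - 2q_E - (q_F + q_W) = 0.
Forge's profit: π_F = (140 - Q)q_F - (14q_F). Setting ∂π_F/∂q_F = 0: 126 - 2q_F - (q_E + q_W) = 0.
Willow's first-order condition: 129 - 2q_W - (q_E + q_F) = 0.
Adding the 3 first-order conditions: 358 − 4Q = 0, so Q = 179/2.
Back-substituting: q_E = (103 − 179/2) = 27/2, q_F = (126 − 179/2) = 73/2, q_W = (129 − 179/2) = 79/2.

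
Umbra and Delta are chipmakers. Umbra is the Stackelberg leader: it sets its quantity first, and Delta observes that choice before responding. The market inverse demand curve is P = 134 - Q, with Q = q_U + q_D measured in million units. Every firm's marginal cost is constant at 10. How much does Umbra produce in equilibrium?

62

The follower Delta best-responds to any q_U: π_D = (134 - Q)q_D - 10q_D.
Setting the follower's marginal profit to zero, 124 - q_U - 2q_D = 0, i.e. q_D = (124 - q_U)/2.
Umbra substitutes q_D(q_U) into its own profit: π_U = q_U(134 - q_U - (124 - q_U)/2) - 10q_U = (72 - (1/2)q_U)q_U - 10q_U.
Leader FOC: 62 - q_U = 0, so q_U = 62.
Then q_D = (124 - 62)/2 = 31.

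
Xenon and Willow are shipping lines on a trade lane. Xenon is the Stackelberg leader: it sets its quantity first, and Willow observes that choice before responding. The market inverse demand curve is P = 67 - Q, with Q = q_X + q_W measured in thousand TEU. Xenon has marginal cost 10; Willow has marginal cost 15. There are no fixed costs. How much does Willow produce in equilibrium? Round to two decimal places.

10.50

The follower Willow best-responds to any q_X: π_W = (67 - Q)q_W - 15q_W.
Setting the follower's marginal profit to zero, 52 - q_X - 2q_W = 0, i.e. q_W = (52 - q_X)/2.
The leader anticipates this reaction. Substituting into P = 67 - Q gives P = 41 - (1/2)q_X, so π_X = (41 - (1/2)q_X)q_X - 10q_X.
The leader's first-order condition 31 - q_X = 0 yields q_X = 31.
Then q_W = (52 - 31)/2 = 21/2.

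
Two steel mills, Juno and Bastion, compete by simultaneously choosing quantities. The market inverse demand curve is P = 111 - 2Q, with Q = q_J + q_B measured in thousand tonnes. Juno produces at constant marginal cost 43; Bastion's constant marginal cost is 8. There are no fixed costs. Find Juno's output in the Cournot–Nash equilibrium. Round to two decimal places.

5.50

Juno's profit: π_J = (111 - 2Q)q_J - (43q_J). Setting ∂π_J/∂q_J = 0: 68 - 4q_J - 2(q_B) = 0.
Bastion's profit: π_B = (111 - 2Q)q_B - (8q_B). Setting ∂π_B/∂q_B = 0: 103 - 4q_B - 2(q_J) = 0.
Best responses: q_J = (68 - 2q_B)/4, q_B = (103 - 2q_J)/4.
Substituting one into the other gives q_J = 11/2 and q_B = 23.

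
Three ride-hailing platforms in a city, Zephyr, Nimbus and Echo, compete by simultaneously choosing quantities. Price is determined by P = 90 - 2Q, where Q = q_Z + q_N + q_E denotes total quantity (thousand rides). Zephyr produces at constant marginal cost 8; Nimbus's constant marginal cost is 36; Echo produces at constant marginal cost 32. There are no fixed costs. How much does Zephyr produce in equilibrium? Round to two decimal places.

Zephyr's profit: π_Z = (90 - 2Q)q_Z - (8q_Z). Setting ∂π_Z/∂q_Z = 0: 82 - 4q_Z - 2(q_N + q_E) = 0.
Nimbus's first-order condition: 54 - 4q_N - 2(q_Z + q_E) = 0.
Echo's profit: π_E = (90 - 2Q)q_E - (32q_E). Setting ∂π_E/∂q_E = 0: 58 - 4q_E - 2(q_Z + q_N) = 0.
Summing all 3 equations gives 194 − 8Q = 0, hence Q = 97/4.
Back-substituting: q_Z = (82 − 97/2)/2 = 67/4, q_N = (54 − 97/2)/2 = 11/4, q_E = (58 − 97/2)/2 = 19/4.

16.75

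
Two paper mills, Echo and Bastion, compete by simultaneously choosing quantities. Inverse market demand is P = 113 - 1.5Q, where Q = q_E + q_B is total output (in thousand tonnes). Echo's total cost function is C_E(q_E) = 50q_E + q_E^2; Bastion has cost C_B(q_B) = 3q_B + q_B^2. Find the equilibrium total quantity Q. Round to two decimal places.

Echo's profit: π_E = (113 - 1.5Q)q_E - (50q_E + q_E²). Setting ∂π_E/∂q_E = 0: 63 - 5q_E - (3/2)(q_B) = 0.
Bastion's profit: π_B = (113 - 1.5Q)q_B - (3q_B + q_B²). Setting ∂π_B/∂q_B = 0: 110 - 5q_B - (3/2)(q_E) = 0.
Best responses: q_E = (63 - (3/2)q_B)/5, q_B = (110 - (3/2)q_E)/5.
Solving the pair: q_E = 600/91, q_B = 1822/91.
Total output Q = 600/91 + 1822/91 = 346/13.

26.62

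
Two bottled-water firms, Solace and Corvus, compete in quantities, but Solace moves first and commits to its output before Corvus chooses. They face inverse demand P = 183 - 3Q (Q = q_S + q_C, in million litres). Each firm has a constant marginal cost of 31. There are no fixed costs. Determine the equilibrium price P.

69

Solve by backward induction. Given q_S, the follower Corvus maximises π_C = (183 - 3q_S - 3q_C)q_C - 31q_C.
∂π_C/∂q_C = 152 - 3q_S - 6q_C = 0 gives the reaction function q_C = (152 - 3q_S)/6.
Solace substitutes q_C(q_S) into its own profit: π_S = q_S(183 - 3q_S - (152 - 3q_S)/2) - 31q_S = (107 - (3/2)q_S)q_S - 31q_S.
The leader's first-order condition 76 - 3q_S = 0 yields q_S = 76/3.
Then q_C = (152 - 3·(76/3))/6 = 38/3.
Total output Q = 38, so price P = 183 - 3·38 = 69.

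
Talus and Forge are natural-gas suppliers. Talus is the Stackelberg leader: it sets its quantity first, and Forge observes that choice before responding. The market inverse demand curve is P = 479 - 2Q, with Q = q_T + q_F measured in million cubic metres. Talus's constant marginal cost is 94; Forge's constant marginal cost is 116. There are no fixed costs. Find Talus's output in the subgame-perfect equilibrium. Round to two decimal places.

101.75

Solve by backward induction. Given q_T, the follower Forge maximises π_F = (479 - 2q_T - 2q_F)q_F - 116q_F.
∂π_F/∂q_F = 363 - 2q_T - 4q_F = 0 gives the reaction function q_F = (363 - 2q_T)/4.
Talus substitutes q_F(q_T) into its own profit: π_T = q_T(479 - 2q_T - (363 - 2q_T)/2) - 94q_T = (595/2 - q_T)q_T - 94q_T.
Leader FOC: 407/2 - 2q_T = 0, so q_T = 407/4.
Then q_F = (363 - 2·(407/4))/4 = 319/8.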